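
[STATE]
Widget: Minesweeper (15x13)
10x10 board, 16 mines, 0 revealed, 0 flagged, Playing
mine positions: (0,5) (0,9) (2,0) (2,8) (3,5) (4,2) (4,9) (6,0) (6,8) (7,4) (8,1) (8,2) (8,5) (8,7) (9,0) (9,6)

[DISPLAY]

■■■■■■■■■■     
■■■■■■■■■■     
■■■■■■■■■■     
■■■■■■■■■■     
■■■■■■■■■■     
■■■■■■■■■■     
■■■■■■■■■■     
■■■■■■■■■■     
■■■■■■■■■■     
■■■■■■■■■■     
               
               
               


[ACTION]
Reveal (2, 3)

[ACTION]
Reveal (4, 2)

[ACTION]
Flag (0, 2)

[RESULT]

    1✹■■■✹     
11  1■■■■■     
✹1  1■■■✹■     
■2111✹■■■■     
■■✹■■■■■■✹     
■■■■■■■■■■     
✹■■■■■■■✹■     
■■■■✹■■■■■     
■✹✹■■✹■✹■■     
✹■■■■■✹■■■     
               
               
               


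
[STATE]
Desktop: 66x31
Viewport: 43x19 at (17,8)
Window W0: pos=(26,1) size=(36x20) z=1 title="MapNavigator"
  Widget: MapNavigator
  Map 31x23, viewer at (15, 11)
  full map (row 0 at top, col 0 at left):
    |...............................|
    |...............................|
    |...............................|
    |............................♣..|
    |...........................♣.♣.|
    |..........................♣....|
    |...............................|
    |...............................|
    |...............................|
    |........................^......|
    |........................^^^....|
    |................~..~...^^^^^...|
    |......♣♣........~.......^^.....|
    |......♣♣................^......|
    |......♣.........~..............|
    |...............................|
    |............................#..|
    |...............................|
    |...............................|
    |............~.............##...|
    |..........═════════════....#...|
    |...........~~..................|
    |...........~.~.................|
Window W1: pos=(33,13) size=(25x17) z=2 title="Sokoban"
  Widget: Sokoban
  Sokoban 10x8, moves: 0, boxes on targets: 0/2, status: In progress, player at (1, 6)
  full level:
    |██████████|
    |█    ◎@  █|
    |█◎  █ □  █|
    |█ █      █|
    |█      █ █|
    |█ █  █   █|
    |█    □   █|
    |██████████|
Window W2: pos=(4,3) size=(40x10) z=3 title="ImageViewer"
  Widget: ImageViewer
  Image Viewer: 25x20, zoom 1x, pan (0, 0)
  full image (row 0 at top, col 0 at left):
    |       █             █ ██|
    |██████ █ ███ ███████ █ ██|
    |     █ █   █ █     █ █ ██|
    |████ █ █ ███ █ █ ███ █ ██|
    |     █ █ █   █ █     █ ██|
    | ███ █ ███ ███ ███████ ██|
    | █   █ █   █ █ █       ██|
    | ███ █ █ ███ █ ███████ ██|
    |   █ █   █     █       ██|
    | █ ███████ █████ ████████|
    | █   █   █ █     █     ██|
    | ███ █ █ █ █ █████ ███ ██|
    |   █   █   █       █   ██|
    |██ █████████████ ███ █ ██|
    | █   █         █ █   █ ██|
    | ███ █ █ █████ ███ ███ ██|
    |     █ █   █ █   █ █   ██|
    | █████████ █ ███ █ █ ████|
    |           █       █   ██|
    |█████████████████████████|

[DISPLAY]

 █     █ █ ██             ┃................
 █ █ ███ █ ██             ┃................
 █ █     █ ██             ┃.........^......
██ ███████ ██             ┃.........^^^....
━━━━━━━━━━━━━━━━━━━━━━━━━━┛@~..~...^^^^^...
         ┃  ....┏━━━━━━━━━━━━━━━━━━━━━━━┓..
         ┃  ....┃ Sokoban               ┃..
         ┃  ....┠───────────────────────┨..
         ┃  ....┃██████████             ┃..
         ┃  ....┃█    ◎@  █             ┃..
         ┃  ....┃█◎  █ □  █             ┃..
         ┃  ....┃█ █      █             ┃..
         ┗━━━━━━┃█      █ █             ┃━━
                ┃█ █  █   █             ┃  
                ┃█    □   █             ┃  
                ┃██████████             ┃  
                ┃Moves: 0  0/2          ┃  
                ┃                       ┃  
                ┃                       ┃  


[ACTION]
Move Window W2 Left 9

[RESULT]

   █ █ ██             ┃....................
 ███ █ ██             ┃....................
     █ ██             ┃.............^......
██████ ██             ┃.............^^^....
━━━━━━━━━━━━━━━━━━━━━━┛....@~..~...^^^^^...
         ┃  ....┏━━━━━━━━━━━━━━━━━━━━━━━┓..
         ┃  ....┃ Sokoban               ┃..
         ┃  ....┠───────────────────────┨..
         ┃  ....┃██████████             ┃..
         ┃  ....┃█    ◎@  █             ┃..
         ┃  ....┃█◎  █ □  █             ┃..
         ┃  ....┃█ █      █             ┃..
         ┗━━━━━━┃█      █ █             ┃━━
                ┃█ █  █   █             ┃  
                ┃█    □   █             ┃  
                ┃██████████             ┃  
                ┃Moves: 0  0/2          ┃  
                ┃                       ┃  
                ┃                       ┃  


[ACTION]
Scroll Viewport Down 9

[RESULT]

━━━━━━━━━━━━━━━━━━━━━━┛....@~..~...^^^^^...
         ┃  ....┏━━━━━━━━━━━━━━━━━━━━━━━┓..
         ┃  ....┃ Sokoban               ┃..
         ┃  ....┠───────────────────────┨..
         ┃  ....┃██████████             ┃..
         ┃  ....┃█    ◎@  █             ┃..
         ┃  ....┃█◎  █ □  █             ┃..
         ┃  ....┃█ █      █             ┃..
         ┗━━━━━━┃█      █ █             ┃━━
                ┃█ █  █   █             ┃  
                ┃█    □   █             ┃  
                ┃██████████             ┃  
                ┃Moves: 0  0/2          ┃  
                ┃                       ┃  
                ┃                       ┃  
                ┃                       ┃  
                ┃                       ┃  
                ┗━━━━━━━━━━━━━━━━━━━━━━━┛  
                                           


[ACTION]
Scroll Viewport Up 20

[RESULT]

                                           
         ┏━━━━━━━━━━━━━━━━━━━━━━━━━━━━━━━━━
         ┃ MapNavigator                    
━━━━━━━━━━━━━━━━━━━━━━┓────────────────────
                      ┃.................♣..
──────────────────────┨................♣.♣.
     █ ██             ┃...............♣....
████ █ ██             ┃....................
   █ █ ██             ┃....................
 ███ █ ██             ┃....................
     █ ██             ┃.............^......
██████ ██             ┃.............^^^....
━━━━━━━━━━━━━━━━━━━━━━┛....@~..~...^^^^^...
         ┃  ....┏━━━━━━━━━━━━━━━━━━━━━━━┓..
         ┃  ....┃ Sokoban               ┃..
         ┃  ....┠───────────────────────┨..
         ┃  ....┃██████████             ┃..
         ┃  ....┃█    ◎@  █             ┃..
         ┃  ....┃█◎  █ □  █             ┃..


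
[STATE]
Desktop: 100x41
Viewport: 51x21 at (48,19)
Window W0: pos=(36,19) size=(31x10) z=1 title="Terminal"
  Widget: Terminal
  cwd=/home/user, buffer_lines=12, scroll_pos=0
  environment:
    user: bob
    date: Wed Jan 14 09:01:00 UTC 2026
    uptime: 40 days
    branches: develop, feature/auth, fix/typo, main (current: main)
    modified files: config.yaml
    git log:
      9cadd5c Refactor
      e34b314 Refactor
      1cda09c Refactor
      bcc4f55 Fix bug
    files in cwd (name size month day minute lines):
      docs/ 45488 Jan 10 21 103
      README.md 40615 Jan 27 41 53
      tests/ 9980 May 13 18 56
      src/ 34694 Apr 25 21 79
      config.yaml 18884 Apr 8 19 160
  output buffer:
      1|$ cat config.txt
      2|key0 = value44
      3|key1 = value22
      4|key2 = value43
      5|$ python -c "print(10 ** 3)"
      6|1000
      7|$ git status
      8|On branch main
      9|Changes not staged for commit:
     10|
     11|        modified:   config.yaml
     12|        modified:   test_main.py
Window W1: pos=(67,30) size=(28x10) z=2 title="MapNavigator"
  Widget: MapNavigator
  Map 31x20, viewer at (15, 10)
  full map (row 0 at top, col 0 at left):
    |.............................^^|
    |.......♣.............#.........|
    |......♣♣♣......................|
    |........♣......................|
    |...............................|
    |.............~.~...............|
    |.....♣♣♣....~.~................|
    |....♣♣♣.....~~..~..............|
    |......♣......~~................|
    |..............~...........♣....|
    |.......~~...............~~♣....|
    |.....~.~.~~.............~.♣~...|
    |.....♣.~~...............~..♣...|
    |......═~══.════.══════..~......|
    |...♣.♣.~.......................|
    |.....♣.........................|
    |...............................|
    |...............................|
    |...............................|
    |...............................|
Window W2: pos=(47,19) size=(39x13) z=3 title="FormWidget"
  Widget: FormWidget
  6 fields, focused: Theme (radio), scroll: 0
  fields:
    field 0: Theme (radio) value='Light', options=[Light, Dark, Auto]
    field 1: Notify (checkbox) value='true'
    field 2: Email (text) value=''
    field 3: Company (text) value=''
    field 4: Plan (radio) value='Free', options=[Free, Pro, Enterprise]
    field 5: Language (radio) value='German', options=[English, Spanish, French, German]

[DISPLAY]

━━━━━━━━━━━━━━━━━━━━━━━━━━━━━━━━━━━━━┓             
 FormWidget                          ┃             
─────────────────────────────────────┨             
> Theme:      (●) Light  ( ) Dark  ( ┃             
  Notify:     [x]                    ┃             
  Email:      [                     ]┃             
  Company:    [                     ]┃             
  Plan:       (●) Free  ( ) Pro  ( ) ┃             
  Language:   ( ) English  ( ) Spanis┃             
                                     ┃             
                                     ┃             
                                     ┃━━━━━━━━┓    
━━━━━━━━━━━━━━━━━━━━━━━━━━━━━━━━━━━━━┛        ┃    
                   ┠──────────────────────────┨    
                   ┃..♣♣♣.....~~..~...........┃    
                   ┃....♣......~~.............┃    
                   ┃............~...........♣.┃    
                   ┃.....~~......@........~~♣.┃    
                   ┃...~.~.~~.............~.♣~┃    
                   ┃...♣.~~...............~..♣┃    
                   ┗━━━━━━━━━━━━━━━━━━━━━━━━━━┛    


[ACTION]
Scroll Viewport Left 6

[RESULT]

━━━━━┏━━━━━━━━━━━━━━━━━━━━━━━━━━━━━━━━━━━━━┓       
inal ┃ FormWidget                          ┃       
─────┠─────────────────────────────────────┨       
 conf┃> Theme:      (●) Light  ( ) Dark  ( ┃       
= val┃  Notify:     [x]                    ┃       
= val┃  Email:      [                     ]┃       
= val┃  Company:    [                     ]┃       
hon -┃  Plan:       (●) Free  ( ) Pro  ( ) ┃       
     ┃  Language:   ( ) English  ( ) Spanis┃       
━━━━━┃                                     ┃       
     ┃                                     ┃       
     ┃                                     ┃━━━━━━━
     ┗━━━━━━━━━━━━━━━━━━━━━━━━━━━━━━━━━━━━━┛       
                         ┠─────────────────────────
                         ┃..♣♣♣.....~~..~..........
                         ┃....♣......~~............
                         ┃............~...........♣
                         ┃.....~~......@........~~♣
                         ┃...~.~.~~.............~.♣
                         ┃...♣.~~...............~..
                         ┗━━━━━━━━━━━━━━━━━━━━━━━━━


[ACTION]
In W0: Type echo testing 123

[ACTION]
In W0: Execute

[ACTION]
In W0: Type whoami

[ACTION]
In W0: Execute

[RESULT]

━━━━━┏━━━━━━━━━━━━━━━━━━━━━━━━━━━━━━━━━━━━━┓       
inal ┃ FormWidget                          ┃       
─────┠─────────────────────────────────────┨       
   mo┃> Theme:      (●) Light  ( ) Dark  ( ┃       
o tes┃  Notify:     [x]                    ┃       
ng 12┃  Email:      [                     ]┃       
ami  ┃  Company:    [                     ]┃       
     ┃  Plan:       (●) Free  ( ) Pro  ( ) ┃       
     ┃  Language:   ( ) English  ( ) Spanis┃       
━━━━━┃                                     ┃       
     ┃                                     ┃       
     ┃                                     ┃━━━━━━━
     ┗━━━━━━━━━━━━━━━━━━━━━━━━━━━━━━━━━━━━━┛       
                         ┠─────────────────────────
                         ┃..♣♣♣.....~~..~..........
                         ┃....♣......~~............
                         ┃............~...........♣
                         ┃.....~~......@........~~♣
                         ┃...~.~.~~.............~.♣
                         ┃...♣.~~...............~..
                         ┗━━━━━━━━━━━━━━━━━━━━━━━━━


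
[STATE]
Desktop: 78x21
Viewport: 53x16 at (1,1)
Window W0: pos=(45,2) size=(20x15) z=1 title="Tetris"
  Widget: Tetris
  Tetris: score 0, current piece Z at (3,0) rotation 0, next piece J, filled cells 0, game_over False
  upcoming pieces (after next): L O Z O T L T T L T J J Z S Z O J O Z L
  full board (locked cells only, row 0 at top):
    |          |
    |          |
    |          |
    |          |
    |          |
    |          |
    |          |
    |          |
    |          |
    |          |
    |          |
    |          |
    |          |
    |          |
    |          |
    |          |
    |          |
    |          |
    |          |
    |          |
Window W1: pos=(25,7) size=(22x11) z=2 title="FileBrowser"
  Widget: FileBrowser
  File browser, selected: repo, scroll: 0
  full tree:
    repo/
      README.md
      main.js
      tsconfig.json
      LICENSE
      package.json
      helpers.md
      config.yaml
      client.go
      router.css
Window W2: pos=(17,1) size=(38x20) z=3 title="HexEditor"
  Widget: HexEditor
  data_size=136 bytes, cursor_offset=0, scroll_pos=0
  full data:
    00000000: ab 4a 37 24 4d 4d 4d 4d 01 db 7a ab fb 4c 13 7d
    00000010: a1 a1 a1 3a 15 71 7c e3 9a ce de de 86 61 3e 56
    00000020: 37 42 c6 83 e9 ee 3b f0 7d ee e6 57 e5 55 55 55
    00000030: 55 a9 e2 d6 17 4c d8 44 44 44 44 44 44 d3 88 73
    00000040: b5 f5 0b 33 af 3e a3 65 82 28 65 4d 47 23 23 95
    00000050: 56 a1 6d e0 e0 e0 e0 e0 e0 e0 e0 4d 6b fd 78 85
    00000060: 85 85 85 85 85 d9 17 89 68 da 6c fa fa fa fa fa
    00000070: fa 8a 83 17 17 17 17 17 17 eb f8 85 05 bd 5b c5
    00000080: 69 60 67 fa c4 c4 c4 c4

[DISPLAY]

                ┏━━━━━━━━━━━━━━━━━━━━━━━━━━━━━━━━━━━━
                ┃ HexEditor                          
                ┠────────────────────────────────────
                ┃00000000  AB 4a 37 24 4d 4d 4d 4d  0
                ┃00000010  a1 a1 a1 3a 15 71 7c e3  9
                ┃00000020  37 42 c6 83 e9 ee 3b f0  7
                ┃00000030  55 a9 e2 d6 17 4c d8 44  4
                ┃00000040  b5 f5 0b 33 af 3e a3 65  8
                ┃00000050  56 a1 6d e0 e0 e0 e0 e0  e
                ┃00000060  85 85 85 85 85 d9 17 89  6
                ┃00000070  fa 8a 83 17 17 17 17 17  1
                ┃00000080  69 60 67 fa c4 c4 c4 c4   
                ┃                                    
                ┃                                    
                ┃                                    
                ┃                                    


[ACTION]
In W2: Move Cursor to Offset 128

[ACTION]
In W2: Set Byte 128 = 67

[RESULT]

                ┏━━━━━━━━━━━━━━━━━━━━━━━━━━━━━━━━━━━━
                ┃ HexEditor                          
                ┠────────────────────────────────────
                ┃00000000  ab 4a 37 24 4d 4d 4d 4d  0
                ┃00000010  a1 a1 a1 3a 15 71 7c e3  9
                ┃00000020  37 42 c6 83 e9 ee 3b f0  7
                ┃00000030  55 a9 e2 d6 17 4c d8 44  4
                ┃00000040  b5 f5 0b 33 af 3e a3 65  8
                ┃00000050  56 a1 6d e0 e0 e0 e0 e0  e
                ┃00000060  85 85 85 85 85 d9 17 89  6
                ┃00000070  fa 8a 83 17 17 17 17 17  1
                ┃00000080  67 60 67 fa c4 c4 c4 c4   
                ┃                                    
                ┃                                    
                ┃                                    
                ┃                                    


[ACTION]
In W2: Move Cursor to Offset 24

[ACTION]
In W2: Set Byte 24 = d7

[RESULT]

                ┏━━━━━━━━━━━━━━━━━━━━━━━━━━━━━━━━━━━━
                ┃ HexEditor                          
                ┠────────────────────────────────────
                ┃00000000  ab 4a 37 24 4d 4d 4d 4d  0
                ┃00000010  a1 a1 a1 3a 15 71 7c e3  D
                ┃00000020  37 42 c6 83 e9 ee 3b f0  7
                ┃00000030  55 a9 e2 d6 17 4c d8 44  4
                ┃00000040  b5 f5 0b 33 af 3e a3 65  8
                ┃00000050  56 a1 6d e0 e0 e0 e0 e0  e
                ┃00000060  85 85 85 85 85 d9 17 89  6
                ┃00000070  fa 8a 83 17 17 17 17 17  1
                ┃00000080  67 60 67 fa c4 c4 c4 c4   
                ┃                                    
                ┃                                    
                ┃                                    
                ┃                                    


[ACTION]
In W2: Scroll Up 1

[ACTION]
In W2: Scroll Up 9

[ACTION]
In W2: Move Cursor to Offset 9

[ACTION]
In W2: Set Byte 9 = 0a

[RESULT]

                ┏━━━━━━━━━━━━━━━━━━━━━━━━━━━━━━━━━━━━
                ┃ HexEditor                          
                ┠────────────────────────────────────
                ┃00000000  ab 4a 37 24 4d 4d 4d 4d  0
                ┃00000010  a1 a1 a1 3a 15 71 7c e3  d
                ┃00000020  37 42 c6 83 e9 ee 3b f0  7
                ┃00000030  55 a9 e2 d6 17 4c d8 44  4
                ┃00000040  b5 f5 0b 33 af 3e a3 65  8
                ┃00000050  56 a1 6d e0 e0 e0 e0 e0  e
                ┃00000060  85 85 85 85 85 d9 17 89  6
                ┃00000070  fa 8a 83 17 17 17 17 17  1
                ┃00000080  67 60 67 fa c4 c4 c4 c4   
                ┃                                    
                ┃                                    
                ┃                                    
                ┃                                    


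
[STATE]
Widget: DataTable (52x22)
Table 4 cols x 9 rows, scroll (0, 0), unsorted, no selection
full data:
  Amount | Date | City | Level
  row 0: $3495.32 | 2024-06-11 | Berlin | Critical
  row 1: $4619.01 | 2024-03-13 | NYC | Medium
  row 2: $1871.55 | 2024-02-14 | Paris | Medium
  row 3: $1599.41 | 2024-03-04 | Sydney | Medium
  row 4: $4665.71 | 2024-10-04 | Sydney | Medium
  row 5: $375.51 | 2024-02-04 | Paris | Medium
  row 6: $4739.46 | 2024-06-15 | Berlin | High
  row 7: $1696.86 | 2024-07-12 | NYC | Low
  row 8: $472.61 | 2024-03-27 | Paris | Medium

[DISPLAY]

Amount  │Date      │City  │Level                    
────────┼──────────┼──────┼────────                 
$3495.32│2024-06-11│Berlin│Critical                 
$4619.01│2024-03-13│NYC   │Medium                   
$1871.55│2024-02-14│Paris │Medium                   
$1599.41│2024-03-04│Sydney│Medium                   
$4665.71│2024-10-04│Sydney│Medium                   
$375.51 │2024-02-04│Paris │Medium                   
$4739.46│2024-06-15│Berlin│High                     
$1696.86│2024-07-12│NYC   │Low                      
$472.61 │2024-03-27│Paris │Medium                   
                                                    
                                                    
                                                    
                                                    
                                                    
                                                    
                                                    
                                                    
                                                    
                                                    
                                                    


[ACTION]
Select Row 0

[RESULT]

Amount  │Date      │City  │Level                    
────────┼──────────┼──────┼────────                 
>3495.32│2024-06-11│Berlin│Critical                 
$4619.01│2024-03-13│NYC   │Medium                   
$1871.55│2024-02-14│Paris │Medium                   
$1599.41│2024-03-04│Sydney│Medium                   
$4665.71│2024-10-04│Sydney│Medium                   
$375.51 │2024-02-04│Paris │Medium                   
$4739.46│2024-06-15│Berlin│High                     
$1696.86│2024-07-12│NYC   │Low                      
$472.61 │2024-03-27│Paris │Medium                   
                                                    
                                                    
                                                    
                                                    
                                                    
                                                    
                                                    
                                                    
                                                    
                                                    
                                                    


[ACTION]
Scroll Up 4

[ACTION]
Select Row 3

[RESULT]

Amount  │Date      │City  │Level                    
────────┼──────────┼──────┼────────                 
$3495.32│2024-06-11│Berlin│Critical                 
$4619.01│2024-03-13│NYC   │Medium                   
$1871.55│2024-02-14│Paris │Medium                   
>1599.41│2024-03-04│Sydney│Medium                   
$4665.71│2024-10-04│Sydney│Medium                   
$375.51 │2024-02-04│Paris │Medium                   
$4739.46│2024-06-15│Berlin│High                     
$1696.86│2024-07-12│NYC   │Low                      
$472.61 │2024-03-27│Paris │Medium                   
                                                    
                                                    
                                                    
                                                    
                                                    
                                                    
                                                    
                                                    
                                                    
                                                    
                                                    


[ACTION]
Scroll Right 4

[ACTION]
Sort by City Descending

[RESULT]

Amount  │Date      │City ▼│Level                    
────────┼──────────┼──────┼────────                 
$1599.41│2024-03-04│Sydney│Medium                   
$4665.71│2024-10-04│Sydney│Medium                   
$1871.55│2024-02-14│Paris │Medium                   
>375.51 │2024-02-04│Paris │Medium                   
$472.61 │2024-03-27│Paris │Medium                   
$4619.01│2024-03-13│NYC   │Medium                   
$1696.86│2024-07-12│NYC   │Low                      
$3495.32│2024-06-11│Berlin│Critical                 
$4739.46│2024-06-15│Berlin│High                     
                                                    
                                                    
                                                    
                                                    
                                                    
                                                    
                                                    
                                                    
                                                    
                                                    
                                                    


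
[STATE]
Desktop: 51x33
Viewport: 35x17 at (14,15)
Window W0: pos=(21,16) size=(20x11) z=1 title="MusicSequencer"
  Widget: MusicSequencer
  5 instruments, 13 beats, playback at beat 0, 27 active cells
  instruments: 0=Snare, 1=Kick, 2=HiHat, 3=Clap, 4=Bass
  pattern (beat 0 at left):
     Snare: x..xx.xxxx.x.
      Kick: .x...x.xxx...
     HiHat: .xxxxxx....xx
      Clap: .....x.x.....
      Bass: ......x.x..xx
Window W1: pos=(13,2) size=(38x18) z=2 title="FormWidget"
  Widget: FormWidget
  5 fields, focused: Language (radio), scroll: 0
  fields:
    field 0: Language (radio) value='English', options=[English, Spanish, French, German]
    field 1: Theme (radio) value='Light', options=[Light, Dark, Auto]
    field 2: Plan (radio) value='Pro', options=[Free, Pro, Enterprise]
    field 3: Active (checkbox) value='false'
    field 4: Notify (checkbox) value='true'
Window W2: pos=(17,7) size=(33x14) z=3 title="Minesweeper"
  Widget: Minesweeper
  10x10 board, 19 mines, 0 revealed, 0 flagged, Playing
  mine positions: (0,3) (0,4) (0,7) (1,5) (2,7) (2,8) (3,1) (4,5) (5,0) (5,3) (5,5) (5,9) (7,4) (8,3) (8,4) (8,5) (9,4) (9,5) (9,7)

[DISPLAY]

   ┃■■■■■■■■■■                     
   ┃■■■■■■■■■■                     
   ┃■■■■■■■■■■                     
   ┃■■■■■■■■■■                     
━━━┃■■■■■■■■■■                     
   ┗━━━━━━━━━━━━━━━━━━━━━━━━━━━━━━━
       ┃  Kick·█···█·███··┃        
       ┃ HiHat·██████····█┃        
       ┃  Clap·····█·█····┃        
       ┃  Bass······█·█··█┃        
       ┃                  ┃        
       ┗━━━━━━━━━━━━━━━━━━┛        
                                   
                                   
                                   
                                   
                                   


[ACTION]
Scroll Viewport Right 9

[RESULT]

 ┃■■■■■■■■■■                     ┃┃
 ┃■■■■■■■■■■                     ┃┃
 ┃■■■■■■■■■■                     ┃┃
 ┃■■■■■■■■■■                     ┃┃
━┃■■■■■■■■■■                     ┃┛
 ┗━━━━━━━━━━━━━━━━━━━━━━━━━━━━━━━┛ 
     ┃  Kick·█···█·███··┃          
     ┃ HiHat·██████····█┃          
     ┃  Clap·····█·█····┃          
     ┃  Bass······█·█··█┃          
     ┃                  ┃          
     ┗━━━━━━━━━━━━━━━━━━┛          
                                   
                                   
                                   
                                   
                                   


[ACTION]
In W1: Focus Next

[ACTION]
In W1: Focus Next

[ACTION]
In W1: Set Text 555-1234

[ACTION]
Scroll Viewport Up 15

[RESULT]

                                   
                                   
━━━━━━━━━━━━━━━━━━━━━━━━━━━━━━━━━━┓
ormWidget                         ┃
──────────────────────────────────┨
Language:   (●) English  ( ) Spani┃
Theme:      (●) Light  ( ) Dark  (┃
P┏━━━━━━━━━━━━━━━━━━━━━━━━━━━━━━━┓┃
A┃ Minesweeper                   ┃┃
N┠───────────────────────────────┨┃
 ┃■■■■■■■■■■                     ┃┃
 ┃■■■■■■■■■■                     ┃┃
 ┃■■■■■■■■■■                     ┃┃
 ┃■■■■■■■■■■                     ┃┃
 ┃■■■■■■■■■■                     ┃┃
 ┃■■■■■■■■■■                     ┃┃
 ┃■■■■■■■■■■                     ┃┃


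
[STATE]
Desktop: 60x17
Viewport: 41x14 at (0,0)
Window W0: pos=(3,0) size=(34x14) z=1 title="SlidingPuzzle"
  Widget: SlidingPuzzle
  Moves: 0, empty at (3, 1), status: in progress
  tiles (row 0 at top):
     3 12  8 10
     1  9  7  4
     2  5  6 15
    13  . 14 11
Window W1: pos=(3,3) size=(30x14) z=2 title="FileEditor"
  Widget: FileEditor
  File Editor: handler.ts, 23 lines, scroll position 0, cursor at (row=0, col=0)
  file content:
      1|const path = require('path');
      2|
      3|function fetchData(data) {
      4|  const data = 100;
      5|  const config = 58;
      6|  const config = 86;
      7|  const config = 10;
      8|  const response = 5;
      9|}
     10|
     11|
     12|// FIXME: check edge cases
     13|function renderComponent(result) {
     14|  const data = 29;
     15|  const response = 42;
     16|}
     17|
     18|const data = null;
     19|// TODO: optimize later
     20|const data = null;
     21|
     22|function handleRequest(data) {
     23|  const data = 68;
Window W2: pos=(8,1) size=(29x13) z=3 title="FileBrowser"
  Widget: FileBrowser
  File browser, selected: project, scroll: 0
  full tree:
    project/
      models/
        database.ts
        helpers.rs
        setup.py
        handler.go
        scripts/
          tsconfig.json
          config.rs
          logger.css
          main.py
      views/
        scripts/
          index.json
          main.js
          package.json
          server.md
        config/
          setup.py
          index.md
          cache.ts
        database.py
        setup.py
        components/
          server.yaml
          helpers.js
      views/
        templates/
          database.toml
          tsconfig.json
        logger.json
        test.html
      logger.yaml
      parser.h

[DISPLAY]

   ┏━━━━━━━━━━━━━━━━━━━━━━━━━━━━━━━━┓    
   ┃ Sli┏━━━━━━━━━━━━━━━━━━━━━━━━━━━┓    
   ┠────┃ FileBrowser               ┃    
   ┏━━━━┠───────────────────────────┨    
   ┃ Fil┃> [-] project/             ┃    
   ┠────┃    [+] models/            ┃    
   ┃█ons┃    [+] views/             ┃    
   ┃    ┃    [+] views/             ┃    
   ┃func┃    logger.yaml            ┃    
   ┃  co┃    parser.h               ┃    
   ┃  co┃                           ┃    
   ┃  co┃                           ┃    
   ┃  co┃                           ┃    
   ┃  co┗━━━━━━━━━━━━━━━━━━━━━━━━━━━┛    


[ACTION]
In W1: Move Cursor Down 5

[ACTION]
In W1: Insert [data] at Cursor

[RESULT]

   ┏━━━━━━━━━━━━━━━━━━━━━━━━━━━━━━━━┓    
   ┃ Sli┏━━━━━━━━━━━━━━━━━━━━━━━━━━━┓    
   ┠────┃ FileBrowser               ┃    
   ┏━━━━┠───────────────────────────┨    
   ┃ Fil┃> [-] project/             ┃    
   ┠────┃    [+] models/            ┃    
   ┃cons┃    [+] views/             ┃    
   ┃    ┃    [+] views/             ┃    
   ┃func┃    logger.yaml            ┃    
   ┃  co┃    parser.h               ┃    
   ┃  co┃                           ┃    
   ┃data┃                           ┃    
   ┃  co┃                           ┃    
   ┃  co┗━━━━━━━━━━━━━━━━━━━━━━━━━━━┛    


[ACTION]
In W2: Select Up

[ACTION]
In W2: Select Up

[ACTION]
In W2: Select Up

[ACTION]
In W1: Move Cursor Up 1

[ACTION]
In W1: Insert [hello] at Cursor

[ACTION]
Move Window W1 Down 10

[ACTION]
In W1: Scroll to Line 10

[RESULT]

   ┏━━━━━━━━━━━━━━━━━━━━━━━━━━━━━━━━┓    
   ┃ Sli┏━━━━━━━━━━━━━━━━━━━━━━━━━━━┓    
   ┠────┃ FileBrowser               ┃    
   ┏━━━━┠───────────────────────────┨    
   ┃ Fil┃> [-] project/             ┃    
   ┠────┃    [+] models/            ┃    
   ┃    ┃    [+] views/             ┃    
   ┃    ┃    [+] views/             ┃    
   ┃// F┃    logger.yaml            ┃    
   ┃func┃    parser.h               ┃    
   ┃  co┃                           ┃    
   ┃  co┃                           ┃    
   ┃}   ┃                           ┃    
   ┃    ┗━━━━━━━━━━━━━━━━━━━━━━━━━━━┛    


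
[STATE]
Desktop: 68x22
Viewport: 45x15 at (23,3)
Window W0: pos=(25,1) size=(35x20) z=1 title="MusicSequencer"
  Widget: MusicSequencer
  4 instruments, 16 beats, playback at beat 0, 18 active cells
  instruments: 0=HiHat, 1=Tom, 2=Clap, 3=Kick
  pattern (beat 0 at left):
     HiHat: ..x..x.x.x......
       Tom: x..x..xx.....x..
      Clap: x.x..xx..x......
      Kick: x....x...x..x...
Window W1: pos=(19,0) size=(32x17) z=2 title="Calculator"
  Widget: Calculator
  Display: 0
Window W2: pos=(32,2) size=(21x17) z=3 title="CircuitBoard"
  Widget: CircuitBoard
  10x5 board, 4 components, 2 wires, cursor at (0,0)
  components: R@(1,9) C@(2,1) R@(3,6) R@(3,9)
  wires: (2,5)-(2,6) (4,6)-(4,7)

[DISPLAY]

         ┃ CircuitBoard      ┃──────┨        
─┬───┬───┠───────────────────┨      ┃        
 │ 8 │ 9 ┃   0 1 2 3 4 5 6 7 ┃      ┃        
─┼───┼───┃0  [.]             ┃      ┃        
 │ 5 │ 6 ┃                   ┃      ┃        
─┼───┼───┃1                  ┃      ┃        
 │ 2 │ 3 ┃                   ┃      ┃        
─┼───┼───┃2       C          ┃      ┃        
 │ . │ = ┃                   ┃      ┃        
─┼───┼───┃3                  ┃      ┃        
 │ MC│ MR┃                   ┃      ┃        
─┴───┴───┃4                  ┃      ┃        
         ┃Cursor: (0,0)      ┃      ┃        
━━━━━━━━━┃                   ┃      ┃        
  ┃      ┃                   ┃      ┃        


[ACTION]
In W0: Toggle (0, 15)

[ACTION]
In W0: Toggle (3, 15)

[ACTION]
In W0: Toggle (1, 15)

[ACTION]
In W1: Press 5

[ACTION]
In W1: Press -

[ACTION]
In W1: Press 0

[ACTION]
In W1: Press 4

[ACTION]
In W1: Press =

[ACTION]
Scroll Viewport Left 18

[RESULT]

              ┃            ┃ CircuitBoard    
              ┃┌───┬───┬───┠─────────────────
              ┃│ 7 │ 8 │ 9 ┃   0 1 2 3 4 5 6 
              ┃├───┼───┼───┃0  [.]           
              ┃│ 4 │ 5 │ 6 ┃                 
              ┃├───┼───┼───┃1                
              ┃│ 1 │ 2 │ 3 ┃                 
              ┃├───┼───┼───┃2       C        
              ┃│ 0 │ . │ = ┃                 
              ┃├───┼───┼───┃3                
              ┃│ C │ MC│ MR┃                 
              ┃└───┴───┴───┃4                
              ┃            ┃Cursor: (0,0)    
              ┗━━━━━━━━━━━━┃                 
                    ┃      ┃                 


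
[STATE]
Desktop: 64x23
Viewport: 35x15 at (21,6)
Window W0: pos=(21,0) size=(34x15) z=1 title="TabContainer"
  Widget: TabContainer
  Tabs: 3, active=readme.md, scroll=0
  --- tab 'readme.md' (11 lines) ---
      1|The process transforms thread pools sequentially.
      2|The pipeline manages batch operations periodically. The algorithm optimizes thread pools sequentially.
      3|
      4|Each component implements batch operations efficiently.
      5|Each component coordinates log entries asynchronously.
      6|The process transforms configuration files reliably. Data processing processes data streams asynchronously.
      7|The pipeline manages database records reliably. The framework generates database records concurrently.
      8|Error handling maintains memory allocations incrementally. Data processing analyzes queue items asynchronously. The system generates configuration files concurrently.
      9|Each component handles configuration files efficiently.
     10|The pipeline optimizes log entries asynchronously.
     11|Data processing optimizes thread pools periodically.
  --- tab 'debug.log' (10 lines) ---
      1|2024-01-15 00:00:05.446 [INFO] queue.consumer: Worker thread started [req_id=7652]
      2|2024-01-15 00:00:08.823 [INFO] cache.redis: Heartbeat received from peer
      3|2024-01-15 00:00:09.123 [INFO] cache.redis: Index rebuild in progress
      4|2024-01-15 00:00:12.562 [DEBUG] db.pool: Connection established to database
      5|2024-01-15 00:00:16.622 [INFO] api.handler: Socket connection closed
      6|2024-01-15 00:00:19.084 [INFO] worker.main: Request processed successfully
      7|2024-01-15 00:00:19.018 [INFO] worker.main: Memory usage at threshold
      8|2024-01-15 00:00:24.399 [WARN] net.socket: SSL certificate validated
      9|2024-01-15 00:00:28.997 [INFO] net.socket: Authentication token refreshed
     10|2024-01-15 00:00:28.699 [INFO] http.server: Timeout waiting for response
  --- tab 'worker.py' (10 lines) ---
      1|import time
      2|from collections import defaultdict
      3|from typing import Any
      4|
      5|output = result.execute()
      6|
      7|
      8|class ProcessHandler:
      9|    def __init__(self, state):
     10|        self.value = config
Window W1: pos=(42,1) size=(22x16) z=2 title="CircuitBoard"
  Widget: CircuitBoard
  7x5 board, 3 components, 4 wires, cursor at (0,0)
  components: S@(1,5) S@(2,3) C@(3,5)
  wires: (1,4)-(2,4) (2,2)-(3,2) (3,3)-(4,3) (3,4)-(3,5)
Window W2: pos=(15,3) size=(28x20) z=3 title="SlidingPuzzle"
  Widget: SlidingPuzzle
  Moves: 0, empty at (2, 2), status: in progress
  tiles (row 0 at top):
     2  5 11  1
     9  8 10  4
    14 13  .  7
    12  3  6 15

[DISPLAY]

┬────┬────┬────┐     ┃             
│  5 │ 11 │  1 │     ┃1            
┼────┼────┼────┤     ┃             
│  8 │ 10 │  4 │     ┃2           ·
┼────┼────┼────┤     ┃            │
│ 13 │    │  7 │     ┃3           ·
┼────┼────┼────┤     ┃             
│  3 │  6 │ 15 │     ┃4            
┴────┴────┴────┘     ┃Cursor: (0,0)
: 0                  ┃             
                     ┃━━━━━━━━━━━━━
                     ┃             
                     ┃             
                     ┃             
                     ┃             


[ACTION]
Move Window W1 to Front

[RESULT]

┬────┬────┬────┐     ┃             
│  5 │ 11 │  1 │     ┃1            
┼────┼────┼────┤     ┃             
│  8 │ 10 │  4 │     ┃2           ·
┼────┼────┼────┤     ┃            │
│ 13 │    │  7 │     ┃3           ·
┼────┼────┼────┤     ┃             
│  3 │  6 │ 15 │     ┃4            
┴────┴────┴────┘     ┃Cursor: (0,0)
: 0                  ┃             
                     ┗━━━━━━━━━━━━━
                     ┃             
                     ┃             
                     ┃             
                     ┃             


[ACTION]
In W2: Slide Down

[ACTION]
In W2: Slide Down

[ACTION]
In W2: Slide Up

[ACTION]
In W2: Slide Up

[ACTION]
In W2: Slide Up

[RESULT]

┬────┬────┬────┐     ┃             
│  5 │ 11 │  1 │     ┃1            
┼────┼────┼────┤     ┃             
│  8 │ 10 │  4 │     ┃2           ·
┼────┼────┼────┤     ┃            │
│ 13 │  6 │  7 │     ┃3           ·
┼────┼────┼────┤     ┃             
│  3 │    │ 15 │     ┃4            
┴────┴────┴────┘     ┃Cursor: (0,0)
: 5                  ┃             
                     ┗━━━━━━━━━━━━━
                     ┃             
                     ┃             
                     ┃             
                     ┃             
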